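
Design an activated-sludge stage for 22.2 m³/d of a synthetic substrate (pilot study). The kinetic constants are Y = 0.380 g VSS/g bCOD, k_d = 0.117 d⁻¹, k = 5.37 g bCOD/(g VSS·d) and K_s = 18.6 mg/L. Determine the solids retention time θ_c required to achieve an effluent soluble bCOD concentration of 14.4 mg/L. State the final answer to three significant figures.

θ_c ≈ 1.29 d

At the target effluent, Y k S/(K_s+S) = 0.380×5.37×14.4/33.00 = 0.8904 d⁻¹.
1/θ_c = 0.8904 − 0.117 = 0.7734 d⁻¹, so θ_c = 1.293 d.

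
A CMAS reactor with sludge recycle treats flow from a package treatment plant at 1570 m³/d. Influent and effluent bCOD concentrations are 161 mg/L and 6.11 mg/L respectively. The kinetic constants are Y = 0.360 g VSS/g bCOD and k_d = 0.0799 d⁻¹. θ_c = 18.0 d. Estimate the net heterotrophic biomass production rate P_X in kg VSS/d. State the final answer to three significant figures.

P_X ≈ 35.9 kg VSS/d

Y_obs = Y / (1 + k_d θ_c) = 0.360 / (1 + 0.0799 × 18.0) = 0.360 / 2.438 = 0.1476.
Mass of bCOD removed per day: Q(S₀ − S) = 1570 × 154.9 g/m³ = 243.2 kg/d.
P_X = Y_obs · Q(S₀ − S) = 0.1476 × 243.2 = 35.91 kg VSS/d.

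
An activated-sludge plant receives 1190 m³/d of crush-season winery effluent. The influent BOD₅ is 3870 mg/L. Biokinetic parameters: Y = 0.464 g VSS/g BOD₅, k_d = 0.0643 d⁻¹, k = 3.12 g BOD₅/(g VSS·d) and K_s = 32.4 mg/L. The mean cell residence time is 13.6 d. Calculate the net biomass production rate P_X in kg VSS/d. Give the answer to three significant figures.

P_X ≈ 1140 kg VSS/d

Effluent substrate depends only on kinetics and SRT: S = K_s(1 + k_d θ_c) / [θ_c(Yk − k_d) − 1] = 32.4 × (1 + 0.0643 × 13.6) / [13.6 × (0.464 × 3.12 − 0.0643) − 1] = 60.73 / 17.81 = 3.409 mg/L.
Correct the yield for decay: Y_obs = Y/(1 + k_d θ_c) = 0.464 / (1 + 0.0643 × 13.6) = 0.464 / 1.874 = 0.2475.
Q·(S₀ − S) = 1190 × (3870 − 3.41) × 10⁻³ = 4601 kg/d removed.
P_X = Y_obs · Q(S₀ − S) = 0.2475 × 4601 = 1139 kg VSS/d.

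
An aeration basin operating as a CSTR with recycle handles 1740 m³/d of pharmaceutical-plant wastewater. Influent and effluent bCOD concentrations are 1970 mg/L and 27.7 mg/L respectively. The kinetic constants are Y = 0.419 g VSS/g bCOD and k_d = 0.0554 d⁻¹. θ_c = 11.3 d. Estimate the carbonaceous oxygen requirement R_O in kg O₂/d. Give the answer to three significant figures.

R_O ≈ 2140 kg O₂/d

Correct the yield for decay: Y_obs = Y/(1 + k_d θ_c) = 0.419 / (1 + 0.0554 × 11.3) = 0.419 / 1.626 = 0.2577.
Mass of bCOD removed per day: Q(S₀ − S) = 1740 × 1942 g/m³ = 3380 kg/d.
Biomass synthesised: P_X = Y_obs × 3380 = 870.9 kg VSS/d.
R_O = Q·(S₀ − S) − 1.42·P_X = 3380 − 1.42 × 870.9 = 2143 kg O₂/d.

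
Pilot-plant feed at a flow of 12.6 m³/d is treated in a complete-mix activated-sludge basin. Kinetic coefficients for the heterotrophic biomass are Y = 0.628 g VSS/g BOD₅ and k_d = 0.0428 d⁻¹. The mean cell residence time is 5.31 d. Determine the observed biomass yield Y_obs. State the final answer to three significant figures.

Y_obs ≈ 0.512 g VSS/g BOD₅

Observed yield with endogenous decay: Y_obs = Y / (1 + k_d·θ_c) = 0.628 / (1 + 0.0428 × 5.31) = 0.628 / 1.227 = 0.5117 g VSS/g BOD₅.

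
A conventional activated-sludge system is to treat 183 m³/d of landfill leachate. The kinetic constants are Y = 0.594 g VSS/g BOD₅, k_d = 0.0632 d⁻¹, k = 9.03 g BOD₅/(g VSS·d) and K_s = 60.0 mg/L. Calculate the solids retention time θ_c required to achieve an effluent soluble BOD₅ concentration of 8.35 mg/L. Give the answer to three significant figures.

From 1/θ_c = Y·k·S/(K_s + S) − k_d: Y·k·S/(K_s+S) = 0.594 × 9.03 × 8.35 / (60.0 + 8.35) = 0.6553 d⁻¹.
Then 1/θ_c = μ − k_d = 0.6553 − 0.0632 = 0.5921 d⁻¹, giving θ_c = 1.689 d.

θ_c ≈ 1.69 d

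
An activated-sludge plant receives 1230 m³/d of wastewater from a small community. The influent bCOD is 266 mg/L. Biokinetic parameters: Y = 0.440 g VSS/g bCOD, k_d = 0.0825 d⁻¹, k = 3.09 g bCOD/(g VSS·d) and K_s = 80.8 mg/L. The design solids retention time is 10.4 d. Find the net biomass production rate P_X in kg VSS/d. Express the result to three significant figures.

Effluent substrate depends only on kinetics and SRT: S = K_s(1 + k_d θ_c) / [θ_c(Yk − k_d) − 1] = 80.8 × (1 + 0.0825 × 10.4) / [10.4 × (0.440 × 3.09 − 0.0825) − 1] = 150.1 / 12.28 = 12.22 mg/L.
Y_obs = Y / (1 + k_d θ_c) = 0.440 / (1 + 0.0825 × 10.4) = 0.440 / 1.858 = 0.2368.
Substrate removed = Q·(S₀ − S) = 1230 m³/d × (266 − 12.2) g/m³ = 3.12×10^5 g/d = 312.2 kg/d.
P_X = Y_obs · Q(S₀ − S) = 0.2368 × 312.2 = 73.93 kg VSS/d.

P_X ≈ 73.9 kg VSS/d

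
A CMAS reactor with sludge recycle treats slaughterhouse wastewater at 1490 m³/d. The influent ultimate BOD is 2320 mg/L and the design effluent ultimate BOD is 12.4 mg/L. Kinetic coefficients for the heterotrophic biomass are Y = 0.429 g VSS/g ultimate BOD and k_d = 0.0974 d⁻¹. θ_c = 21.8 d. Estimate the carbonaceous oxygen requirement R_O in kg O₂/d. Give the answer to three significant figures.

R_O ≈ 2770 kg O₂/d

Correct the yield for decay: Y_obs = Y/(1 + k_d θ_c) = 0.429 / (1 + 0.0974 × 21.8) = 0.429 / 3.123 = 0.1374.
Q·(S₀ − S) = 1490 × (2320 − 12.4) × 10⁻³ = 3438 kg/d removed.
P_X = Y_obs·Q·(S₀ − S) = 0.1374 × 3438 = 472.3 kg VSS/d.
Carbonaceous O₂ demand = substrate oxidised − cell-mass equivalent = 3438 − 1.42 × 472.3 = 2768 kg O₂/d.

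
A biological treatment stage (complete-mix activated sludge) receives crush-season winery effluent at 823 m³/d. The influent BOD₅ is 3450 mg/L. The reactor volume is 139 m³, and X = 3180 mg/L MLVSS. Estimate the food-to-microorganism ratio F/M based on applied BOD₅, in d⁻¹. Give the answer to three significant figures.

F/M = Q·S₀ / (V·X) = 823 × 3450 / (139.0 × 3180) = 6.424 g BOD₅·(g VSS·d)⁻¹.

F/M ≈ 6.42 d⁻¹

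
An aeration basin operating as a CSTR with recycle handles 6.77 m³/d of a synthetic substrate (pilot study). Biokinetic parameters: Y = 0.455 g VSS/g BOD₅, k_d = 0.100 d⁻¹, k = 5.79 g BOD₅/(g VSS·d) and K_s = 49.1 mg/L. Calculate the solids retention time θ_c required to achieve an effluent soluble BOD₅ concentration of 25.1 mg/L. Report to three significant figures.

From 1/θ_c = Y·k·S/(K_s + S) − k_d: Y·k·S/(K_s+S) = 0.455 × 5.79 × 25.1 / (49.1 + 25.1) = 0.8912 d⁻¹.
1/θ_c = 0.8912 − 0.100 = 0.7912 d⁻¹, so θ_c = 1.264 d.

θ_c ≈ 1.26 d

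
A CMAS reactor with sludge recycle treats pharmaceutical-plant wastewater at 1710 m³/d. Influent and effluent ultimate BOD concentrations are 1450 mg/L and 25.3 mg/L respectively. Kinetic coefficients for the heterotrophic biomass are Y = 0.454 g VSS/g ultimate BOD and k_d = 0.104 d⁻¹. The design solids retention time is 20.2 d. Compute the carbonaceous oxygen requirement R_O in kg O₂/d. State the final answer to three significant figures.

Observed yield with endogenous decay: Y_obs = Y / (1 + k_d·θ_c) = 0.454 / (1 + 0.104 × 20.2) = 0.454 / 3.101 = 0.1464 g VSS/g ultimate BOD.
Substrate removed = Q·(S₀ − S) = 1710 m³/d × (1450 − 25.3) g/m³ = 2.44×10^6 g/d = 2436 kg/d.
Net sludge production P_X = 0.1464 × 2436 = 356.7 kg VSS/d.
Carbonaceous O₂ demand = substrate oxidised − cell-mass equivalent = 2436 − 1.42 × 356.7 = 1930 kg O₂/d.

R_O ≈ 1930 kg O₂/d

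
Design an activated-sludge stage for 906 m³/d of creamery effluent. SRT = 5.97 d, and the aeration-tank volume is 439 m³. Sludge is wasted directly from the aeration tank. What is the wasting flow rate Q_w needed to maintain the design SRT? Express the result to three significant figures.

Q_w ≈ 73.5 m³/d

For wasting at MLVSS concentration, Q_w = V/θ_c = 439.0/5.97 = 73.53 m³/d.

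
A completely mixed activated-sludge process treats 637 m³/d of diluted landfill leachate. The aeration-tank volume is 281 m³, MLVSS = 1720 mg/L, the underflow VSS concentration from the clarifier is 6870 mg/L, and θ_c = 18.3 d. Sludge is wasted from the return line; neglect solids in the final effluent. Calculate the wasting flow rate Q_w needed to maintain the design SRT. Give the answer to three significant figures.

Q_w ≈ 3.84 m³/d

Wasting from the return line (neglecting effluent solids): Q_w = V·X / (θ_c·X_r) = 281.0 × 1720 / (18.3 × 6870) = 3.844 m³/d.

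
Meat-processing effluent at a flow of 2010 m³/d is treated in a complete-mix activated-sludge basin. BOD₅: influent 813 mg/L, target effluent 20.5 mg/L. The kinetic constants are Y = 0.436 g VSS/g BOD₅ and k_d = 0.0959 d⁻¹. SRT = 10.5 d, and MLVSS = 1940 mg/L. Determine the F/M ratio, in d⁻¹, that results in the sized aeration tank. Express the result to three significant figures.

F/M ≈ 0.450 d⁻¹

From the SRT design equation V = Y Q (S₀−S) θ_c / [X (1 + k_d θ_c)] = 0.436 × 2010 × (813 − 20.5) × 10.5 / [1940 × (1 + 0.0959 × 10.5)] = 7.29×10^6 / 3893 = 1873 m³.
F/M = Q·S₀ / (V·X) = 2010 × 813 / (1873 × 1940) = 0.4497 g BOD₅·(g VSS·d)⁻¹.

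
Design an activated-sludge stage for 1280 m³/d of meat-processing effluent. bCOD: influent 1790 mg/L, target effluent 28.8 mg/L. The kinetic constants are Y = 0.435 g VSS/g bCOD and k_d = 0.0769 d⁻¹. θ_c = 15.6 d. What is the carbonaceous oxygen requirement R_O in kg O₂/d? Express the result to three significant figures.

R_O ≈ 1620 kg O₂/d

Correct the yield for decay: Y_obs = Y/(1 + k_d θ_c) = 0.435 / (1 + 0.0769 × 15.6) = 0.435 / 2.200 = 0.1978.
ΔS = 1790 − 28.8 = 1761 mg/L, so the substrate removal rate is 1280 × 1761/1000 = 2254 kg bCOD/d.
Biomass synthesised: P_X = Y_obs × 2254 = 445.8 kg VSS/d.
R_O = Q·ΔS − 1.42 P_X = 2254 − 633.1 = 1621 kg O₂/d.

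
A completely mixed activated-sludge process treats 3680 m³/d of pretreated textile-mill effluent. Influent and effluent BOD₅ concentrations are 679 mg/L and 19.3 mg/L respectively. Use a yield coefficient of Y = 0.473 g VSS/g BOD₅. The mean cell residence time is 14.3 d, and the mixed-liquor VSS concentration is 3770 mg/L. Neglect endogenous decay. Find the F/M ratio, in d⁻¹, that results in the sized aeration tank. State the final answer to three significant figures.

F/M ≈ 0.152 d⁻¹

V·X = Y·Q·ΔS·θ_c gives V = 0.473 × 3680 × (679 − 19.3) × 14.3 / 3770 = 4356 m³.
Food-to-microorganism ratio F/M = Q S₀ / (V X) = 3680 × 679 / (4356 × 3770) = 0.1522 d⁻¹.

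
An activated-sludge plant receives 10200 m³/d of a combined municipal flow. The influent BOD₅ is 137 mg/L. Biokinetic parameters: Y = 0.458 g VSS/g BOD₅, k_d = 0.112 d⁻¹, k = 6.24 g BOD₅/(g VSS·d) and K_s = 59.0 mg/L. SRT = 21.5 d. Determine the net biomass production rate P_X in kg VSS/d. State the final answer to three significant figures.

Effluent substrate depends only on kinetics and SRT: S = K_s(1 + k_d θ_c) / [θ_c(Yk − k_d) − 1] = 59.0 × (1 + 0.112 × 21.5) / [21.5 × (0.458 × 6.24 − 0.112) − 1] = 201.1 / 58.04 = 3.465 mg/L.
Observed yield with endogenous decay: Y_obs = Y / (1 + k_d·θ_c) = 0.458 / (1 + 0.112 × 21.5) = 0.458 / 3.408 = 0.1344 g VSS/g BOD₅.
Substrate removed = Q·(S₀ − S) = 10200 m³/d × (137 − 3.46) g/m³ = 1.36×10^6 g/d = 1362 kg/d.
Biomass produced: P_X = Y_obs·Q·ΔS = 0.1344 × 1362 ≈ 183.1 kg VSS/d.

P_X ≈ 183 kg VSS/d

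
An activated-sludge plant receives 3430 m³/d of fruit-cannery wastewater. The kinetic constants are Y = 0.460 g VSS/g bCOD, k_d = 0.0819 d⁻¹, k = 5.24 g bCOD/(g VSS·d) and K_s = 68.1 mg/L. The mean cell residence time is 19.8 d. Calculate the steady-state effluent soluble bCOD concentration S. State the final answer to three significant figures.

S ≈ 3.96 mg/L

Effluent substrate depends only on kinetics and SRT: S = K_s(1 + k_d θ_c) / [θ_c(Yk − k_d) − 1] = 68.1 × (1 + 0.0819 × 19.8) / [19.8 × (0.460 × 5.24 − 0.0819) − 1] = 178.5 / 45.10 = 3.958 mg/L.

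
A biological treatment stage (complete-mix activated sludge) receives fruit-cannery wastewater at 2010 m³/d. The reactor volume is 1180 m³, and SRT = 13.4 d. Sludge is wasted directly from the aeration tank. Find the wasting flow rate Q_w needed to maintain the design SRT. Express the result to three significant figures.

For wasting at MLVSS concentration, Q_w = V/θ_c = 1180/13.4 = 88.06 m³/d.

Q_w ≈ 88.1 m³/d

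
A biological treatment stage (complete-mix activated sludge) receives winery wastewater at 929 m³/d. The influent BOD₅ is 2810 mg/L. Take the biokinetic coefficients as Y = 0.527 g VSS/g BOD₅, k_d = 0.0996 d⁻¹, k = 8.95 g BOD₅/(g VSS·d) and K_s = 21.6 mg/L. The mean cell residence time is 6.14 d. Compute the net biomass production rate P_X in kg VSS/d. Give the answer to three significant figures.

P_X ≈ 853 kg VSS/d

For a completely mixed reactor with recycle the Lawrence–McCarty relation gives S = K_s·(1 + k_d·θ_c) / [θ_c·(Y·k − k_d) − 1] = 21.6 × (1 + 0.0996 × 6.14) / [6.14 × (0.527 × 8.95 − 0.0996) − 1] = 34.81 / 27.35 = 1.273 mg/L.
The observed yield is Y_obs = Y/(1 + k_d·θ_c) = 0.527 / (1 + 0.0996 × 6.14) = 0.527 / 1.612 = 0.3270 g VSS per g BOD₅ removed.
ΔS = 2810 − 1.27 = 2809 mg/L, so the substrate removal rate is 929 × 2809/1000 = 2609 kg BOD₅/d.
Biomass produced: P_X = Y_obs·Q·ΔS = 0.3270 × 2609 ≈ 853.3 kg VSS/d.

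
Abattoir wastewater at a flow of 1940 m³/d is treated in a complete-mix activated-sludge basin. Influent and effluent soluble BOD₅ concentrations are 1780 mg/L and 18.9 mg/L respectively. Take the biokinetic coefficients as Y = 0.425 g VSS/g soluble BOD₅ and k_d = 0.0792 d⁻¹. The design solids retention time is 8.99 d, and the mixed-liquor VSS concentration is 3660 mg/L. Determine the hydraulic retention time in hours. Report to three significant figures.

Steady-state biomass mass balance: V·X·(1 + k_d·θ_c) = Y·Q·(S₀ − S)·θ_c, so V = 0.425 × 1940 × (1780 − 18.9) × 8.99 / [3660 × (1 + 0.0792 × 8.99)] = 1.31×10^7 / 6266 = 2083 m³.
HRT = V/Q = 2083 m³ / 1940 m³·d⁻¹ = 1.074 d × 24 = 25.77 h.

τ ≈ 25.8 h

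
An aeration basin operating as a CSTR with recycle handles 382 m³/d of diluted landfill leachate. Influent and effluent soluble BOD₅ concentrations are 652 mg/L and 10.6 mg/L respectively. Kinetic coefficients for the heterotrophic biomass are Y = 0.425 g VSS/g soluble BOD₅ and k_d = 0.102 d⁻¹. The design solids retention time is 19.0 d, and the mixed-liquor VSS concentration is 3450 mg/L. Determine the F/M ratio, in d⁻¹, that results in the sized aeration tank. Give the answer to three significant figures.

F/M ≈ 0.370 d⁻¹

Rearranging the biomass balance for a CMAS with decay, V = Y·Q·ΔS·θ_c / [X·(1+k_d θ_c)] = 0.425 × 382 × (652 − 10.6) × 19.0 / [3450 × (1 + 0.102 × 19.0)] = 1.98×10^6 / 10136 = 195.2 m³.
F/M = Q·S₀ / (V·X) = 382 × 652 / (195.2 × 3450) = 0.3699 g soluble BOD₅·(g VSS·d)⁻¹.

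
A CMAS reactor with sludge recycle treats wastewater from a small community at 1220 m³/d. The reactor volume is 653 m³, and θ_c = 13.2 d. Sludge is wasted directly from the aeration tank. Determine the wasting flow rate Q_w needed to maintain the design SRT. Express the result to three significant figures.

Q_w ≈ 49.5 m³/d

With mixed-liquor wasting, θ_c = V/Q_w, so Q_w = V/θ_c = 653.0/13.2 = 49.47 m³/d.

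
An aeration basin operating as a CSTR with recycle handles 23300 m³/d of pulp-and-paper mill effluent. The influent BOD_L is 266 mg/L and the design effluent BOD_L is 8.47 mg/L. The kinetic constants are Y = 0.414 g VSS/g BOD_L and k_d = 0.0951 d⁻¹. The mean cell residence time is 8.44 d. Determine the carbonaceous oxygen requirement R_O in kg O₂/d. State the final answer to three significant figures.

R_O ≈ 4040 kg O₂/d

Observed yield with endogenous decay: Y_obs = Y / (1 + k_d·θ_c) = 0.414 / (1 + 0.0951 × 8.44) = 0.414 / 1.803 = 0.2297 g VSS/g BOD_L.
ΔS = 266 − 8.47 = 257.5 mg/L, so the substrate removal rate is 23300 × 257.5/1000 = 6000 kg BOD_L/d.
Net sludge production P_X = 0.2297 × 6000 = 1378 kg VSS/d.
Carbonaceous O₂ demand = substrate oxidised − cell-mass equivalent = 6000 − 1.42 × 1378 = 4044 kg O₂/d.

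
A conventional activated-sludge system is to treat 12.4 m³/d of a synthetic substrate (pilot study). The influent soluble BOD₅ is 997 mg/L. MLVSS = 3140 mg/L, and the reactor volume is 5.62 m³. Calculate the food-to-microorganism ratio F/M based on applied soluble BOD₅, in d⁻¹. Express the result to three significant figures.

F/M = applied load / biomass = Q·S₀/(V·X) = 12.4 × 997 / (5.620 × 3140) = 0.7006 d⁻¹.

F/M ≈ 0.701 d⁻¹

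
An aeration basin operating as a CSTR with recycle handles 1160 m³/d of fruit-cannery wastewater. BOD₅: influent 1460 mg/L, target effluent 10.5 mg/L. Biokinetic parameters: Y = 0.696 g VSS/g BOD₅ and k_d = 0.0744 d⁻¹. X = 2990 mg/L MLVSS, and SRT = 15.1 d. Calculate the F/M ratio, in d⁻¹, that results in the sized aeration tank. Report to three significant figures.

F/M ≈ 0.204 d⁻¹

Steady-state biomass mass balance: V·X·(1 + k_d·θ_c) = Y·Q·(S₀ − S)·θ_c, so V = 0.696 × 1160 × (1460 − 10.5) × 15.1 / [2990 × (1 + 0.0744 × 15.1)] = 1.77×10^7 / 6349 = 2783 m³.
F/M = applied load / biomass = Q·S₀/(V·X) = 1160 × 1460 / (2783 × 2990) = 0.2035 d⁻¹.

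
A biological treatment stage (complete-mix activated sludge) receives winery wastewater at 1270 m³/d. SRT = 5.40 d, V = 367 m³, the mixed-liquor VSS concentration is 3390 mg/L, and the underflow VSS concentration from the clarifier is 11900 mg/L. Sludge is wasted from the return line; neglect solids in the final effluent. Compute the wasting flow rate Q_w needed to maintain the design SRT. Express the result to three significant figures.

Q_w ≈ 19.4 m³/d

θ_c = V·X/(Q_w·X_r) when wasting from the recycle, so Q_w = V·X/(θ_c·X_r) = 367.0 × 3390 / (5.40 × 11900) = 19.36 m³/d.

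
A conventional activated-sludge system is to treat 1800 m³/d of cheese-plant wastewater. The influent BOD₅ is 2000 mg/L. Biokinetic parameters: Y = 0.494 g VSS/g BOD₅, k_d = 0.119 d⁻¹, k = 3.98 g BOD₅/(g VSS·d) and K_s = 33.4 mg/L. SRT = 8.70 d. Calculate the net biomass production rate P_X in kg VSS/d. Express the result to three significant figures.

From the Monod/SRT balance for a CMAS, S = K_s·(1+k_d θ_c)/[θ_c·(Y k − k_d) − 1] = 33.4 × (1 + 0.119 × 8.70) / [8.70 × (0.494 × 3.98 − 0.119) − 1] = 67.98 / 15.07 = 4.511 mg/L.
Observed yield with endogenous decay: Y_obs = Y / (1 + k_d·θ_c) = 0.494 / (1 + 0.119 × 8.70) = 0.494 / 2.035 = 0.2427 g VSS/g BOD₅.
Mass of BOD₅ removed per day: Q(S₀ − S) = 1800 × 1995 g/m³ = 3592 kg/d.
P_X = Y_obs · Q(S₀ − S) = 0.2427 × 3592 = 871.8 kg VSS/d.

P_X ≈ 872 kg VSS/d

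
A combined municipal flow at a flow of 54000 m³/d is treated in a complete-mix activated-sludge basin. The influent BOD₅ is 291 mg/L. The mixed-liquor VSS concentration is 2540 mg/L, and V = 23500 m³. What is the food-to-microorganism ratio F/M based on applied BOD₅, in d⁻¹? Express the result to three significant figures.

F/M ≈ 0.263 d⁻¹

F/M = applied load / biomass = Q·S₀/(V·X) = 54000 × 291 / (23500 × 2540) = 0.2633 d⁻¹.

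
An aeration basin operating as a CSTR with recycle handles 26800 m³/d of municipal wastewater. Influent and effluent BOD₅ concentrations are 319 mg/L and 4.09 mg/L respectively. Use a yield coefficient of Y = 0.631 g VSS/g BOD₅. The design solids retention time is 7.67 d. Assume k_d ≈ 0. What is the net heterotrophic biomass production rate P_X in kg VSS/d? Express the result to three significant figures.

P_X ≈ 5330 kg VSS/d

Since k_d ≈ 0, Y_obs = Y = 0.631 g VSS/g BOD₅.
Q·(S₀ − S) = 26800 × (319 − 4.09) × 10⁻³ = 8440 kg/d removed.
So the net sludge growth is P_X = 0.6310 × 8440 = 5325 kg VSS/d.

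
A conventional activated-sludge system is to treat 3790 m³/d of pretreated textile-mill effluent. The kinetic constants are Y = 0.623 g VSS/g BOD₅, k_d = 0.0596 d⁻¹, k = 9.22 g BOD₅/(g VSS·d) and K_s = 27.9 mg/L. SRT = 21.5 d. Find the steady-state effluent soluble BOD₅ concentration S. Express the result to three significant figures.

For a completely mixed reactor with recycle the Lawrence–McCarty relation gives S = K_s·(1 + k_d·θ_c) / [θ_c·(Y·k − k_d) − 1] = 27.9 × (1 + 0.0596 × 21.5) / [21.5 × (0.623 × 9.22 − 0.0596) − 1] = 63.65 / 121.2 = 0.5251 mg/L.

S ≈ 0.525 mg/L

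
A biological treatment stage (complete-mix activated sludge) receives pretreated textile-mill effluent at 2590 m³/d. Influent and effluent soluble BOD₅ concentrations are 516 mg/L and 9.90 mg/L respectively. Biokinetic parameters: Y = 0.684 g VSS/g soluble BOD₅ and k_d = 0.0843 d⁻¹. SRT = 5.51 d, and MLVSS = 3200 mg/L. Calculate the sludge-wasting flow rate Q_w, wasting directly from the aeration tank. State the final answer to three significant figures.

Q_w ≈ 191 m³/d

Rearranging the biomass balance for a CMAS with decay, V = Y·Q·ΔS·θ_c / [X·(1+k_d θ_c)] = 0.684 × 2590 × (516 − 9.90) × 5.51 / [3200 × (1 + 0.0843 × 5.51)] = 4.94×10^6 / 4686 = 1054 m³.
With mixed-liquor wasting, θ_c = V/Q_w, so Q_w = V/θ_c = 1054/5.51 = 191.3 m³/d.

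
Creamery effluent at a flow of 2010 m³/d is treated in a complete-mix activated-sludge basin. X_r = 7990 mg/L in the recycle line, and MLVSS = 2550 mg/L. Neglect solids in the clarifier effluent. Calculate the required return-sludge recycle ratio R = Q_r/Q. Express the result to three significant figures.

R = Q_r/Q = X/(X_r − X) = 2550 / (7990 − 2550) = 0.4688.

R ≈ 0.469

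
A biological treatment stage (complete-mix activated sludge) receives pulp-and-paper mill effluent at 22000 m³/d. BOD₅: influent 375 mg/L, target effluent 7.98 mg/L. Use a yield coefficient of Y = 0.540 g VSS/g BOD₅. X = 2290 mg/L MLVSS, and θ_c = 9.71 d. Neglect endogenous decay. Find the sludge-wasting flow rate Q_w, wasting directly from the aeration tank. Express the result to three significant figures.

With k_d = 0 the design equation reduces to V = Y Q (S₀−S) θ_c / X = 0.540 × 22000 × (375 − 7.98) × 9.71 / 2290 = 18488 m³.
For wasting at MLVSS concentration, Q_w = V/θ_c = 18488/9.71 = 1904 m³/d.

Q_w ≈ 1900 m³/d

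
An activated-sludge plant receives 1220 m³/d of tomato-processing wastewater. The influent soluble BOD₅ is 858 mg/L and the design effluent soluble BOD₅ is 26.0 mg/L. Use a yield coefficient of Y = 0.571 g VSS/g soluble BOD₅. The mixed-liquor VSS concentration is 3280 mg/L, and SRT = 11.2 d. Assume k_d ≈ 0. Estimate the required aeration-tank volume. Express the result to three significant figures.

V·X = Y·Q·ΔS·θ_c gives V = 0.571 × 1220 × (858 − 26.0) × 11.2 / 3280 = 1979 m³.

V ≈ 1980 m³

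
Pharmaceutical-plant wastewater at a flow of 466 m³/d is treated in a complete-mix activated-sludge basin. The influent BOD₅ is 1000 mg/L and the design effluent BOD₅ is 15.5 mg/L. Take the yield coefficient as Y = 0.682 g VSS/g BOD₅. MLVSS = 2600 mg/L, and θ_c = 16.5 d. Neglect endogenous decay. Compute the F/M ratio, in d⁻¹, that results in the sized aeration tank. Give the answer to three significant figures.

F/M ≈ 0.0903 d⁻¹

Biomass mass balance (decay neglected): V·X = Y·Q·(S₀ − S)·θ_c, so V = 0.682 × 466 × (1000 − 15.5) × 16.5 / 2600 = 1986 m³.
F/M = applied load / biomass = Q·S₀/(V·X) = 466 × 1000 / (1986 × 2600) = 0.09026 d⁻¹.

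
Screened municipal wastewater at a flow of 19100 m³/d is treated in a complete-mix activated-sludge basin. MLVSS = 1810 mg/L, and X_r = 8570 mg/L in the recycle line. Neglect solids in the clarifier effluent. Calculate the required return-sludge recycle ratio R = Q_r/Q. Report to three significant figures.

R ≈ 0.268

R = Q_r/Q = X/(X_r − X) = 1810 / (8570 − 1810) = 0.2678.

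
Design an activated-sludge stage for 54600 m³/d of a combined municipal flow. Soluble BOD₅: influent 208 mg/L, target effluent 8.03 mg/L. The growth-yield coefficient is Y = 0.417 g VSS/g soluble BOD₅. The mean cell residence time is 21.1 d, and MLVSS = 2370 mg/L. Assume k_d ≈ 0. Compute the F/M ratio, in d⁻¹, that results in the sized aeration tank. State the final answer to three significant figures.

F/M ≈ 0.118 d⁻¹

With k_d = 0 the design equation reduces to V = Y Q (S₀−S) θ_c / X = 0.417 × 54600 × (208 − 8.03) × 21.1 / 2370 = 40535 m³.
F/M = applied load / biomass = Q·S₀/(V·X) = 54600 × 208 / (40535 × 2370) = 0.1182 d⁻¹.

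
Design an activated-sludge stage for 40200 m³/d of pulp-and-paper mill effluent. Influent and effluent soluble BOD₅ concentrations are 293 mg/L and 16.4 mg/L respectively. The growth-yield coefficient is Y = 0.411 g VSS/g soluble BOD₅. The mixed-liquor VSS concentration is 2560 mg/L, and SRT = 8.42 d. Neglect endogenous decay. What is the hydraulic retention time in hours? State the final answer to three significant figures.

V·X = Y·Q·ΔS·θ_c gives V = 0.411 × 40200 × (293 − 16.4) × 8.42 / 2560 = 15031 m³.
HRT = V/Q = 15031 m³ / 40200 m³·d⁻¹ = 0.3739 d × 24 = 8.974 h.

τ ≈ 8.97 h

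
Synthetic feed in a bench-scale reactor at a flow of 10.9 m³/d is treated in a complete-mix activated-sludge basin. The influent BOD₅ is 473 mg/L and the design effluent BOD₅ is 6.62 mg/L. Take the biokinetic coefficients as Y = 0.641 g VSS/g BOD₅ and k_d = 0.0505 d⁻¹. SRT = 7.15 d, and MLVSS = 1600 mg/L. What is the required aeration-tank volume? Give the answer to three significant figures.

From the SRT design equation V = Y Q (S₀−S) θ_c / [X (1 + k_d θ_c)] = 0.641 × 10.9 × (473 − 6.62) × 7.15 / [1600 × (1 + 0.0505 × 7.15)] = 2.33×10^4 / 2178 = 10.70 m³.

V ≈ 10.7 m³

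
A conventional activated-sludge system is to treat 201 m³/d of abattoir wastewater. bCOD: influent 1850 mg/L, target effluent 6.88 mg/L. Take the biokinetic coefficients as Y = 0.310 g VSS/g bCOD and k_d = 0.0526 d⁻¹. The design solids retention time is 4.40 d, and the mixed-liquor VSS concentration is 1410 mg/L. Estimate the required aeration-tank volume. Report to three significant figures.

V ≈ 291 m³

From the SRT design equation V = Y Q (S₀−S) θ_c / [X (1 + k_d θ_c)] = 0.310 × 201 × (1850 − 6.88) × 4.40 / [1410 × (1 + 0.0526 × 4.40)] = 5.05×10^5 / 1736 = 291.0 m³.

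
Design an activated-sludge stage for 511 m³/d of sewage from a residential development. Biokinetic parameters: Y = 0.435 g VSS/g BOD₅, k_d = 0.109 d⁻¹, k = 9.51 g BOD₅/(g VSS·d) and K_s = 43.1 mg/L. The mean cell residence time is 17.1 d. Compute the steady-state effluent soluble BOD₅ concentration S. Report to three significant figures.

Effluent substrate depends only on kinetics and SRT: S = K_s(1 + k_d θ_c) / [θ_c(Yk − k_d) − 1] = 43.1 × (1 + 0.109 × 17.1) / [17.1 × (0.435 × 9.51 − 0.109) − 1] = 123.4 / 67.88 = 1.819 mg/L.

S ≈ 1.82 mg/L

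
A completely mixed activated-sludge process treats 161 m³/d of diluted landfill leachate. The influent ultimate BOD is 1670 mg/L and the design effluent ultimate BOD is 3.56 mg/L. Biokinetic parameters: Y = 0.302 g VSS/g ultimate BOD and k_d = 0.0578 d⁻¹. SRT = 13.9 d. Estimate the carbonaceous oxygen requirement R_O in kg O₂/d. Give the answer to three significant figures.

R_O ≈ 204 kg O₂/d

Y_obs = Y / (1 + k_d θ_c) = 0.302 / (1 + 0.0578 × 13.9) = 0.302 / 1.803 = 0.1675.
ΔS = 1670 − 3.56 = 1666 mg/L, so the substrate removal rate is 161 × 1666/1000 = 268.3 kg ultimate BOD/d.
Net sludge production P_X = 0.1675 × 268.3 = 44.93 kg VSS/d.
R_O = Q·ΔS − 1.42 P_X = 268.3 − 63.80 = 204.5 kg O₂/d.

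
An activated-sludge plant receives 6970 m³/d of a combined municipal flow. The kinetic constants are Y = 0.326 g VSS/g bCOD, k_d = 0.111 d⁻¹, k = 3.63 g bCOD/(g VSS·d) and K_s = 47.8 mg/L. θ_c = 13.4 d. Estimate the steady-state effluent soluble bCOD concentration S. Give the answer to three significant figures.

S ≈ 8.89 mg/L

From the Monod/SRT balance for a CMAS, S = K_s·(1+k_d θ_c)/[θ_c·(Y k − k_d) − 1] = 47.8 × (1 + 0.111 × 13.4) / [13.4 × (0.326 × 3.63 − 0.111) − 1] = 118.9 / 13.37 = 8.893 mg/L.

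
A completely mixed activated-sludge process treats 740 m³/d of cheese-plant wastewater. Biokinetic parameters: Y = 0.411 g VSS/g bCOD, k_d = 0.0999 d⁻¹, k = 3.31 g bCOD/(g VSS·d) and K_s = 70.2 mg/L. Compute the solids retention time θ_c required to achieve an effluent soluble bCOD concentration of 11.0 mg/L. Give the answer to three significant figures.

θ_c ≈ 11.8 d

Specific growth rate at S = 11.0 mg/L: μ = YkS/(K_s+S) = 0.411·3.31·11.0/(70.2+11.0) = 0.1843 d⁻¹.
θ_c = 1/(μ − k_d) = 1/(0.1843 − 0.0999) = 1/0.08439 = 11.85 d.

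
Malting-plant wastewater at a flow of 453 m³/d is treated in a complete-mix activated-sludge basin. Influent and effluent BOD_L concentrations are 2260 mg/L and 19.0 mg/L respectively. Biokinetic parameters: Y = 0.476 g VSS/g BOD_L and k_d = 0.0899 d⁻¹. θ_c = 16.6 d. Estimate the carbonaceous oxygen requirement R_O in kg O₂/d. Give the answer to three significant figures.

R_O ≈ 740 kg O₂/d

The observed yield is Y_obs = Y/(1 + k_d·θ_c) = 0.476 / (1 + 0.0899 × 16.6) = 0.476 / 2.492 = 0.1910 g VSS per g BOD_L removed.
Q·(S₀ − S) = 453 × (2260 − 19.0) × 10⁻³ = 1015 kg/d removed.
Biomass synthesised: P_X = Y_obs × 1015 = 193.9 kg VSS/d.
R_O = Q·(S₀ − S) − 1.42·P_X = 1015 − 1.42 × 193.9 = 739.9 kg O₂/d.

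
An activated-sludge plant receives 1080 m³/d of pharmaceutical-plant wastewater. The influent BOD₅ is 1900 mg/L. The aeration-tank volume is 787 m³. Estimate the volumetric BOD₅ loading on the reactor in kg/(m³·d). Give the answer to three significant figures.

L_v ≈ 2.61 kg BOD₅/(m³·d)

Volumetric loading L_v = Q·S₀ / V = 1080 × 1900 g/m³ / 787.0 m³ = 2607 g/(m³·d) = 2.607 kg BOD₅/(m³·d).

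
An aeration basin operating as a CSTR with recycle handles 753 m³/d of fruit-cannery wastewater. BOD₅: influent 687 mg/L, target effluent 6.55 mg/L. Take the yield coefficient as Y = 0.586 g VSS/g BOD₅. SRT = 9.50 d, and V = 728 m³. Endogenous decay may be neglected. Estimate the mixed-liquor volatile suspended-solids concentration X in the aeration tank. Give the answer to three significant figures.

Without decay, X = Y Q (S₀−S) θ_c / V = 0.586 × 753 × (687 − 6.55) × 9.50 / 728 = 3918 mg/L.

X ≈ 3920 mg/L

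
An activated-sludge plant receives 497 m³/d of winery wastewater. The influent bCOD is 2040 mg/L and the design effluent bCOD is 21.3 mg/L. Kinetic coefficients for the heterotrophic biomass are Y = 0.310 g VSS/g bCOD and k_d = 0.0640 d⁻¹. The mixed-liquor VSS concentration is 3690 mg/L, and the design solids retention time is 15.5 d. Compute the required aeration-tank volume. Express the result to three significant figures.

Rearranging the biomass balance for a CMAS with decay, V = Y·Q·ΔS·θ_c / [X·(1+k_d θ_c)] = 0.310 × 497 × (2040 − 21.3) × 15.5 / [3690 × (1 + 0.0640 × 15.5)] = 4.82×10^6 / 7350 = 655.9 m³.

V ≈ 656 m³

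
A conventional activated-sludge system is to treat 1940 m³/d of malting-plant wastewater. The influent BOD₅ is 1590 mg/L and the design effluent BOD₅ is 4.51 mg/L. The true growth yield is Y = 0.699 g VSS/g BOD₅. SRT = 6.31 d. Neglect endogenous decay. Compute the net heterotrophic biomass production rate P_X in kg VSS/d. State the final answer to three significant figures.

Since k_d ≈ 0, Y_obs = Y = 0.699 g VSS/g BOD₅.
ΔS = 1590 − 4.51 = 1585 mg/L, so the substrate removal rate is 1940 × 1585/1000 = 3076 kg BOD₅/d.
P_X = Y_obs · Q(S₀ − S) = 0.6990 × 3076 = 2150 kg VSS/d.

P_X ≈ 2150 kg VSS/d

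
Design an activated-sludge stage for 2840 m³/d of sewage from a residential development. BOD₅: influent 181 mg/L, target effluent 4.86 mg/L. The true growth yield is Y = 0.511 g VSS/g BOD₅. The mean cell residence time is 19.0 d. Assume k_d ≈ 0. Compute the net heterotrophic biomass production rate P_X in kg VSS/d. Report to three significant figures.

P_X ≈ 256 kg VSS/d

No decay correction is needed, so Y_obs = Y = 0.511.
Substrate removed = Q·(S₀ − S) = 2840 m³/d × (181 − 4.86) g/m³ = 5×10^5 g/d = 500.2 kg/d.
Net biomass production P_X = Y_obs × Q·(S₀ − S) = 0.5110 × 500.2 = 255.6 kg VSS/d.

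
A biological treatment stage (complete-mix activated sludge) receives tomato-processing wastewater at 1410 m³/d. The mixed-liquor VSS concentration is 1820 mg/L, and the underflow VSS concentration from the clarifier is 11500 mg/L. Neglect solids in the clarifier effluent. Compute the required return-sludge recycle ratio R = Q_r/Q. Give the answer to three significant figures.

R = Q_r/Q = X/(X_r − X) = 1820 / (11500 − 1820) = 0.1880.

R ≈ 0.188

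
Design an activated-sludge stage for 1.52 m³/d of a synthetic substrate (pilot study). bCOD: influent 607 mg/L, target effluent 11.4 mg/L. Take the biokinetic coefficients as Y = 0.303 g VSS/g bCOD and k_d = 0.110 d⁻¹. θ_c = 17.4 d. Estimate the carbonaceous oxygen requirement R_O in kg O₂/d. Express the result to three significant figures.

R_O ≈ 0.772 kg O₂/d

The observed yield is Y_obs = Y/(1 + k_d·θ_c) = 0.303 / (1 + 0.110 × 17.4) = 0.303 / 2.914 = 0.1040 g VSS per g bCOD removed.
ΔS = 607 − 11.4 = 595.6 mg/L, so the substrate removal rate is 1.52 × 595.6/1000 = 0.9053 kg bCOD/d.
Biomass synthesised: P_X = Y_obs × 0.9053 = 0.09414 kg VSS/d.
R_O = Q·ΔS − 1.42 P_X = 0.9053 − 0.1337 = 0.7716 kg O₂/d.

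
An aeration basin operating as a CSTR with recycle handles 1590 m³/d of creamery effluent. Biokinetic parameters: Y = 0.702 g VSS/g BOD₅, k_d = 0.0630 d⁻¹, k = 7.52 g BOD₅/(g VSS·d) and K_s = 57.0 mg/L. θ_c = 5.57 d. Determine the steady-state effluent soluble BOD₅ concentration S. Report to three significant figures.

For a completely mixed reactor with recycle the Lawrence–McCarty relation gives S = K_s·(1 + k_d·θ_c) / [θ_c·(Y·k − k_d) − 1] = 57.0 × (1 + 0.0630 × 5.57) / [5.57 × (0.702 × 7.52 − 0.0630) − 1] = 77.00 / 28.05 = 2.745 mg/L.

S ≈ 2.74 mg/L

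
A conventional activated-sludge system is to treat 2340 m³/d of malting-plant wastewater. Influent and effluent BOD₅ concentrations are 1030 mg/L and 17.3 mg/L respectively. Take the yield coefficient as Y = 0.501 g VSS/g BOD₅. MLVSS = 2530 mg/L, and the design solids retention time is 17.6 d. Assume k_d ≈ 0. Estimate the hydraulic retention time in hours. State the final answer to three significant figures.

τ ≈ 84.7 h

With k_d = 0 the design equation reduces to V = Y Q (S₀−S) θ_c / X = 0.501 × 2340 × (1030 − 17.3) × 17.6 / 2530 = 8259 m³.
Hydraulic retention time τ = V/Q = 8259 / 2340 = 3.529 d = 84.71 h.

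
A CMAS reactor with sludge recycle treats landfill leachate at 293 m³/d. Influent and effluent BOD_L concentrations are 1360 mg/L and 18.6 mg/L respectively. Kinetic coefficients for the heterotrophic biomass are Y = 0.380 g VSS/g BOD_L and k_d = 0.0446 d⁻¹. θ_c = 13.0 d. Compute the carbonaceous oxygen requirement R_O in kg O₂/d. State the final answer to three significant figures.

Correct the yield for decay: Y_obs = Y/(1 + k_d θ_c) = 0.380 / (1 + 0.0446 × 13.0) = 0.380 / 1.580 = 0.2405.
Mass of BOD_L removed per day: Q(S₀ − S) = 293 × 1341 g/m³ = 393.0 kg/d.
P_X = Y_obs·Q·(S₀ − S) = 0.2405 × 393.0 = 94.54 kg VSS/d.
R_O = Q·ΔS − 1.42 P_X = 393.0 − 134.2 = 258.8 kg O₂/d.

R_O ≈ 259 kg O₂/d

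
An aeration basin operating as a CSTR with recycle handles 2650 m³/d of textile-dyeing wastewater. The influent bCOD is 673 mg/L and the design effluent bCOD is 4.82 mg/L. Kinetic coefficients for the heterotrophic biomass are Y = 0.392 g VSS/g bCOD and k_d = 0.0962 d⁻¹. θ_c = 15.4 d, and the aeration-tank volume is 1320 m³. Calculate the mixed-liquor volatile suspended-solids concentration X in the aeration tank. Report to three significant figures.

From V·X·(1 + k_d·θ_c) = Y·Q·(S₀ − S)·θ_c: X = 0.392 × 2650 × (673 − 4.82) × 15.4 / [1320 × (1 + 0.0962 × 15.4)] = 3263 mg/L.

X ≈ 3260 mg/L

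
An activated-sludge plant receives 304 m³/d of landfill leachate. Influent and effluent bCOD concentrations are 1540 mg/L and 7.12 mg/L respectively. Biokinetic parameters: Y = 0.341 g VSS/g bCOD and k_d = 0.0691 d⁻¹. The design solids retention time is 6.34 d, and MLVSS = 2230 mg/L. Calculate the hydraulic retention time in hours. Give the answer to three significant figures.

From the SRT design equation V = Y Q (S₀−S) θ_c / [X (1 + k_d θ_c)] = 0.341 × 304 × (1540 − 7.12) × 6.34 / [2230 × (1 + 0.0691 × 6.34)] = 1.01×10^6 / 3207 = 314.1 m³.
τ = V/Q = 314.1/304 = 1.033 d, or 24.80 h.

τ ≈ 24.8 h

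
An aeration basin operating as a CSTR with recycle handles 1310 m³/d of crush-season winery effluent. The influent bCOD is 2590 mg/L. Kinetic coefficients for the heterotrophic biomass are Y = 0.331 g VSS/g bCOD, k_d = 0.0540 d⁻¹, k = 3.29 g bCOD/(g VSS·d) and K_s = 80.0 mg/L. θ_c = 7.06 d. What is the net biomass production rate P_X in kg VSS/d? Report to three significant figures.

From the Monod/SRT balance for a CMAS, S = K_s·(1+k_d θ_c)/[θ_c·(Y k − k_d) − 1] = 80.0 × (1 + 0.0540 × 7.06) / [7.06 × (0.331 × 3.29 − 0.0540) − 1] = 110.5 / 6.307 = 17.52 mg/L.
Correct the yield for decay: Y_obs = Y/(1 + k_d θ_c) = 0.331 / (1 + 0.0540 × 7.06) = 0.331 / 1.381 = 0.2396.
Q·(S₀ − S) = 1310 × (2590 − 17.5) × 10⁻³ = 3370 kg/d removed.
So the net sludge growth is P_X = 0.2396 × 3370 = 807.6 kg VSS/d.

P_X ≈ 808 kg VSS/d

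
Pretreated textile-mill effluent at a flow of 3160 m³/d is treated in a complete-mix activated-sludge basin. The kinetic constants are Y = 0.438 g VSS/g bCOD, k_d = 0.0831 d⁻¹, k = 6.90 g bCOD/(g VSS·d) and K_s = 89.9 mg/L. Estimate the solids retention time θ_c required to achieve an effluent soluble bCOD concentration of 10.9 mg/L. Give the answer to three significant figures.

Specific growth rate at S = 10.9 mg/L: μ = YkS/(K_s+S) = 0.438·6.90·10.9/(89.9+10.9) = 0.3268 d⁻¹.
1/θ_c = 0.3268 − 0.0831 = 0.2437 d⁻¹, so θ_c = 4.103 d.

θ_c ≈ 4.10 d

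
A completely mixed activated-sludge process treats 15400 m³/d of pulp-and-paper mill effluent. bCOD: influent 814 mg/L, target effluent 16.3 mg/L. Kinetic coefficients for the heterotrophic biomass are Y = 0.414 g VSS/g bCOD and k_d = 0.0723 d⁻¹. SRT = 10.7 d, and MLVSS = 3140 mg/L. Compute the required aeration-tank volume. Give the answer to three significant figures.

V ≈ 9770 m³

Rearranging the biomass balance for a CMAS with decay, V = Y·Q·ΔS·θ_c / [X·(1+k_d θ_c)] = 0.414 × 15400 × (814 − 16.3) × 10.7 / [3140 × (1 + 0.0723 × 10.7)] = 5.44×10^7 / 5569 = 9771 m³.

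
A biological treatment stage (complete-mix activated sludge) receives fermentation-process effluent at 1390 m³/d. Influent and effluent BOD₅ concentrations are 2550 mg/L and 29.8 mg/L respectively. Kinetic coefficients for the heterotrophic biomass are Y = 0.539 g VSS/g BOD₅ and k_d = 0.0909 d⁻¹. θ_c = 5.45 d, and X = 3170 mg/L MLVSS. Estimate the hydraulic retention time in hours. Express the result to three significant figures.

Rearranging the biomass balance for a CMAS with decay, V = Y·Q·ΔS·θ_c / [X·(1+k_d θ_c)] = 0.539 × 1390 × (2550 − 29.8) × 5.45 / [3170 × (1 + 0.0909 × 5.45)] = 1.03×10^7 / 4740 = 2171 m³.
τ = V/Q = 2171/1390 = 1.562 d, or 37.48 h.

τ ≈ 37.5 h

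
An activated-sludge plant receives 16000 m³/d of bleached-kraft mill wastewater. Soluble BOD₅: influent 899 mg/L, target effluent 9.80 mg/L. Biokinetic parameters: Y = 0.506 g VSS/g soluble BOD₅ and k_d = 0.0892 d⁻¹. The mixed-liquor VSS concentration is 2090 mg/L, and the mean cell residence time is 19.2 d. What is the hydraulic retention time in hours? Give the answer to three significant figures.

τ ≈ 36.6 h

Steady-state biomass mass balance: V·X·(1 + k_d·θ_c) = Y·Q·(S₀ − S)·θ_c, so V = 0.506 × 16000 × (899 − 9.80) × 19.2 / [2090 × (1 + 0.0892 × 19.2)] = 1.38×10^8 / 5669 = 24380 m³.
HRT = V/Q = 24380 m³ / 16000 m³·d⁻¹ = 1.524 d × 24 = 36.57 h.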